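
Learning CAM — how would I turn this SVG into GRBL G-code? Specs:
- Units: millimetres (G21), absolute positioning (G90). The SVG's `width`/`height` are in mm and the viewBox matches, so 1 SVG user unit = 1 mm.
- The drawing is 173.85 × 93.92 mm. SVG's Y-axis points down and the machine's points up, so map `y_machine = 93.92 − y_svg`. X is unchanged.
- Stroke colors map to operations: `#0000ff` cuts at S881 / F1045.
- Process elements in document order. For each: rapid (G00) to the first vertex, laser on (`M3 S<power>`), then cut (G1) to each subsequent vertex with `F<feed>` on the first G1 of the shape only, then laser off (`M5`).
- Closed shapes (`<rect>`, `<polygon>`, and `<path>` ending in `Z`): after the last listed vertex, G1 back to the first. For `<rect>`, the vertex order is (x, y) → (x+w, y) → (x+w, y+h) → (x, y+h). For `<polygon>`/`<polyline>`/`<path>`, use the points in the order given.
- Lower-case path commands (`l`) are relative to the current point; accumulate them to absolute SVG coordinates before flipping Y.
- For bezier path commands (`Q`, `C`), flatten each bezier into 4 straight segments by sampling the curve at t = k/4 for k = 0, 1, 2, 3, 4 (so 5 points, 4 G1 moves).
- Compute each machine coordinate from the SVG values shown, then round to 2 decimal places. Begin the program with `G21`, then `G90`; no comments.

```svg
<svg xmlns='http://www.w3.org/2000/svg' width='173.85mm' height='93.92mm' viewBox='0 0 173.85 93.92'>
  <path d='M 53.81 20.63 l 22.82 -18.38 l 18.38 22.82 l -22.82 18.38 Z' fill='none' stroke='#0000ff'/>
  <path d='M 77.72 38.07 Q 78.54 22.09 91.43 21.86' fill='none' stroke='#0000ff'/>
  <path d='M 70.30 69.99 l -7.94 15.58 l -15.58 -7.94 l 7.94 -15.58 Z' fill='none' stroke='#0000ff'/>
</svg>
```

1 u = 1 mm; y_m = 93.92 − y.

[1] `<path>` regular polygon, #0000ff→cut S881 F1045: (53.81,73.29) → (76.63,91.67) → (95.01,68.85) → (72.19,50.47) → (53.81,73.29) (closed)

[2] `<path>` quadratic bezier, #0000ff→cut S881 F1045: (77.72,55.85) → (78.88,62.86) → (81.56,67.89) → (85.74,70.96) → (91.43,72.06)

[3] `<path>` regular polygon, #0000ff→cut S881 F1045: (70.30,23.93) → (62.36,8.35) → (46.78,16.29) → (54.72,31.87) → (70.30,23.93) (closed)

G21
G90
G00 X53.81 Y73.29
M3 S881
G1 X76.63 Y91.67 F1045
G1 X95.01 Y68.85
G1 X72.19 Y50.47
G1 X53.81 Y73.29
M5
G00 X77.72 Y55.85
M3 S881
G1 X78.88 Y62.86 F1045
G1 X81.56 Y67.89
G1 X85.74 Y70.96
G1 X91.43 Y72.06
M5
G00 X70.30 Y23.93
M3 S881
G1 X62.36 Y8.35 F1045
G1 X46.78 Y16.29
G1 X54.72 Y31.87
G1 X70.30 Y23.93
M5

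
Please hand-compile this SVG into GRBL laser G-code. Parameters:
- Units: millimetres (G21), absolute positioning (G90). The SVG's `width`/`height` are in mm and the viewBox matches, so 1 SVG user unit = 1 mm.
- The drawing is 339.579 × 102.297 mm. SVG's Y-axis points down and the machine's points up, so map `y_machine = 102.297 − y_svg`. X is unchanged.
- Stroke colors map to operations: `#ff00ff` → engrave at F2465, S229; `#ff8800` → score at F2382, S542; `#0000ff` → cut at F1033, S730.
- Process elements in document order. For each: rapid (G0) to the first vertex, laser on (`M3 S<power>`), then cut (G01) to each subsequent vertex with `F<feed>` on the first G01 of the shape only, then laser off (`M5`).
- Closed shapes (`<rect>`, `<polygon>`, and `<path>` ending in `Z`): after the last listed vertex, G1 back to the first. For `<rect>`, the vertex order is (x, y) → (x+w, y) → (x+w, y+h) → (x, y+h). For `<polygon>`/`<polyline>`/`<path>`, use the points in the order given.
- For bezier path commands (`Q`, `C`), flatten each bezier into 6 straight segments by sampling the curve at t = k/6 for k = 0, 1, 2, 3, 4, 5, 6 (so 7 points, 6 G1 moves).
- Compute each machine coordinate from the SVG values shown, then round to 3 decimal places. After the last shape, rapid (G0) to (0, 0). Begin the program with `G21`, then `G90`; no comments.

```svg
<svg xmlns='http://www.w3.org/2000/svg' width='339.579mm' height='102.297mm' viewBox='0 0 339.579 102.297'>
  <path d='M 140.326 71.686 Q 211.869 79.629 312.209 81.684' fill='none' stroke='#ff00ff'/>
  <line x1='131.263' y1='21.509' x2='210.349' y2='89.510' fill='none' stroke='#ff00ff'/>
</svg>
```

viewBox `0 0 339.579 102.297` with mm width/height → 1 unit = 1 mm. Flip: y_m = 102.297 − y_svg.

**Shape 1** — `<path>` quadratic bezier, stroke `#ff00ff` → engrave (S229, F2465). Control points (SVG): P0=(140.326,71.686), P1=(211.869,79.629), P2=(312.209,81.684); sampled at t=k/6. Machine vertices: (140.326,30.611) → (164.974,28.127) → (191.221,25.970) → (219.068,24.140) → (248.515,22.637) → (279.562,21.462) → (312.209,20.613). Open path.

**Shape 2** — `<line>` line segment, stroke `#ff00ff` → engrave (S229, F2465). Machine vertices: (131.263,80.788) → (210.349,12.787). Open path.

G21
G90
G0 X140.326 Y30.611
M3 S229
G01 X164.974 Y28.127 F2465
G01 X191.221 Y25.970
G01 X219.068 Y24.140
G01 X248.515 Y22.637
G01 X279.562 Y21.462
G01 X312.209 Y20.613
M5
G0 X131.263 Y80.788
M3 S229
G01 X210.349 Y12.787 F2465
M5
G0 X0.000 Y0.000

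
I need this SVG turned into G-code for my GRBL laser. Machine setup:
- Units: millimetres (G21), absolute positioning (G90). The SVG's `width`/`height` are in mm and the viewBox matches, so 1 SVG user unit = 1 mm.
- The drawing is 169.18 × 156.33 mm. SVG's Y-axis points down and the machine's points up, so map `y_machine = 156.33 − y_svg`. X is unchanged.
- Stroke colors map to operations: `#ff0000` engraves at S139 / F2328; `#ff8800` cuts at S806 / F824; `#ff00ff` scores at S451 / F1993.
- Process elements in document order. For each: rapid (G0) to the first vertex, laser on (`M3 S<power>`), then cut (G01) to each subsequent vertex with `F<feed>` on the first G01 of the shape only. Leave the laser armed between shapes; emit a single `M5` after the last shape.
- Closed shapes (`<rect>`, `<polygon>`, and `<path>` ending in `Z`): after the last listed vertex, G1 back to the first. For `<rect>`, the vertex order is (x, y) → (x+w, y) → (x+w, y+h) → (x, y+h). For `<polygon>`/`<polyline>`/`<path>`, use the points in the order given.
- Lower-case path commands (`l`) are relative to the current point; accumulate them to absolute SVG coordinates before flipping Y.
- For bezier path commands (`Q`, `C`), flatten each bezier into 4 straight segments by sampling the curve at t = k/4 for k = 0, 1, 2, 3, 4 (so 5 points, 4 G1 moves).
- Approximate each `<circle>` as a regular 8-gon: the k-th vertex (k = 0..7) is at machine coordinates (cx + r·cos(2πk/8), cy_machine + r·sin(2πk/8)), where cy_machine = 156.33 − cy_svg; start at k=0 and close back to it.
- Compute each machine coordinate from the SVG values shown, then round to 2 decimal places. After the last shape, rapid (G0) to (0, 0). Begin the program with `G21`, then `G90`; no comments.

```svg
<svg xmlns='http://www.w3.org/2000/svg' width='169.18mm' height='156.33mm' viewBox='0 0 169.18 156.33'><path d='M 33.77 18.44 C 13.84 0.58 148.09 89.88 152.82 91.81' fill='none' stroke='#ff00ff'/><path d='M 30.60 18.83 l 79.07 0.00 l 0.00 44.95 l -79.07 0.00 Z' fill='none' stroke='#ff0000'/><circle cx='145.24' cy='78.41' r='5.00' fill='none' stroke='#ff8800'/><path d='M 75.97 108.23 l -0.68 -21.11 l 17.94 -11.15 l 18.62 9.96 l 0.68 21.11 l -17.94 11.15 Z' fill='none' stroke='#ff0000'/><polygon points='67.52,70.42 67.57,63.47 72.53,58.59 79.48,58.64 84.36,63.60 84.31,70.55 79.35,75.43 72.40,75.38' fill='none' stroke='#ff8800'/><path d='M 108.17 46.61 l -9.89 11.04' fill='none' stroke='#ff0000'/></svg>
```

Since the viewBox matches the mm dimensions, user units are millimetres directly. The only transform is the Y-flip y_m = 156.33 − y_svg.

Shape 1 is a cubic bezier drawn with `<path>`. Its stroke #ff00ff means score at S451, F1993. After flipping Y the toolpath is (33.77,137.89) → (43.30,134.23) → (84.05,108.63) → (129.42,79.31) → (152.82,64.52).

Shape 2 is a rectangle drawn with `<path>`. Its stroke #ff0000 means engrave at S139, F2328. After flipping Y the toolpath is (30.60,137.50) → (109.67,137.50) → (109.67,92.55) → (30.60,92.55) → (30.60,137.50), returning to the start.

Shape 3 is a circle drawn with `<circle>`. Its stroke #ff8800 means cut at S806, F824. After flipping Y the toolpath is (150.24,77.92) → (148.78,81.46) → (145.24,82.92) → (141.70,81.46) → (140.24,77.92) → (141.70,74.38) → (145.24,72.92) → (148.78,74.38) → (150.24,77.92), returning to the start.

Shape 4 is a regular polygon drawn with `<path>`. Its stroke #ff0000 means engrave at S139, F2328. After flipping Y the toolpath is (75.97,48.10) → (75.29,69.21) → (93.23,80.36) → (111.85,70.40) → (112.53,49.29) → (94.59,38.14) → (75.97,48.10), returning to the start.

Shape 5 is a regular polygon drawn with `<polygon>`. Its stroke #ff8800 means cut at S806, F824. After flipping Y the toolpath is (67.52,85.91) → (67.57,92.86) → (72.53,97.74) → (79.48,97.69) → (84.36,92.73) → (84.31,85.78) → (79.35,80.90) → (72.40,80.95) → (67.52,85.91), returning to the start.

Shape 6 is a line segment drawn with `<path>`. Its stroke #ff0000 means engrave at S139, F2328. After flipping Y the toolpath is (108.17,109.72) → (98.28,98.68).

G21
G90
G0 X33.77 Y137.89
M3 S451
G01 X43.30 Y134.23 F1993
G01 X84.05 Y108.63
G01 X129.42 Y79.31
G01 X152.82 Y64.52
G0 X30.60 Y137.50
M3 S139
G01 X109.67 Y137.50 F2328
G01 X109.67 Y92.55
G01 X30.60 Y92.55
G01 X30.60 Y137.50
G0 X150.24 Y77.92
M3 S806
G01 X148.78 Y81.46 F824
G01 X145.24 Y82.92
G01 X141.70 Y81.46
G01 X140.24 Y77.92
G01 X141.70 Y74.38
G01 X145.24 Y72.92
G01 X148.78 Y74.38
G01 X150.24 Y77.92
G0 X75.97 Y48.10
M3 S139
G01 X75.29 Y69.21 F2328
G01 X93.23 Y80.36
G01 X111.85 Y70.40
G01 X112.53 Y49.29
G01 X94.59 Y38.14
G01 X75.97 Y48.10
G0 X67.52 Y85.91
M3 S806
G01 X67.57 Y92.86 F824
G01 X72.53 Y97.74
G01 X79.48 Y97.69
G01 X84.36 Y92.73
G01 X84.31 Y85.78
G01 X79.35 Y80.90
G01 X72.40 Y80.95
G01 X67.52 Y85.91
G0 X108.17 Y109.72
M3 S139
G01 X98.28 Y98.68 F2328
M5
G0 X0.00 Y0.00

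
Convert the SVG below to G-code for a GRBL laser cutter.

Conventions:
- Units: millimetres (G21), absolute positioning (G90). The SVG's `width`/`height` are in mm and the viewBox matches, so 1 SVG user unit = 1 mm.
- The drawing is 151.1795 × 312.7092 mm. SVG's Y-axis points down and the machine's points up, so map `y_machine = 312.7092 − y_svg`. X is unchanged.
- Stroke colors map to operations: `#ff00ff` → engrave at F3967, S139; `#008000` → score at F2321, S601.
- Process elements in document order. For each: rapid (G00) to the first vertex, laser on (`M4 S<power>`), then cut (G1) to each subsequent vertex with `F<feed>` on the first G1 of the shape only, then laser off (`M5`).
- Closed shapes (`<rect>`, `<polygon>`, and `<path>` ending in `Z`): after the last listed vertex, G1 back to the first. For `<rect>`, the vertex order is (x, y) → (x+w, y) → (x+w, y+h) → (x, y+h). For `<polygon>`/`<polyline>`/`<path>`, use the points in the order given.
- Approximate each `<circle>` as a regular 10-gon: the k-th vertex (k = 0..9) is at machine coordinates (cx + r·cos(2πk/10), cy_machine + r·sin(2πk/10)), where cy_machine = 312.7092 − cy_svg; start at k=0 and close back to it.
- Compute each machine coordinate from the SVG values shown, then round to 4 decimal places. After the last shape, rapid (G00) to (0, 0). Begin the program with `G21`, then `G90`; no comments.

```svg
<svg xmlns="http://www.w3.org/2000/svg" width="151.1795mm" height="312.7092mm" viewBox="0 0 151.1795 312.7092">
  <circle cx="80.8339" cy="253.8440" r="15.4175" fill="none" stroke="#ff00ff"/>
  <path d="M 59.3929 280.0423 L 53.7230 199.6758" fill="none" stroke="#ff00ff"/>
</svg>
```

G21
G90
G00 X96.2514 Y58.8652
M4 S139
G1 X93.3069 Y67.9274 F3967
G1 X85.5982 Y73.5281
G1 X76.0696 Y73.5281
G1 X68.3609 Y67.9274
G1 X65.4164 Y58.8652
G1 X68.3609 Y49.8030
G1 X76.0696 Y44.2023
G1 X85.5982 Y44.2023
G1 X93.3069 Y49.8030
G1 X96.2514 Y58.8652
M5
G00 X59.3929 Y32.6669
M4 S139
G1 X53.7230 Y113.0334 F3967
M5
G00 X0.0000 Y0.0000

viewBox `0 0 151.1795 312.7092` with mm width/height → 1 unit = 1 mm. Flip: y_m = 312.7092 − y_svg.

**Shape 1** — `<circle>` circle, stroke `#ff00ff` → engrave (S139, F3967). Machine vertices: (96.2514,58.8652) → (93.3069,67.9274) → (85.5982,73.5281) → (76.0696,73.5281) → (68.3609,67.9274) → (65.4164,58.8652) → (68.3609,49.8030) → (76.0696,44.2023) → (85.5982,44.2023) → (93.3069,49.8030) → (96.2514,58.8652). Closed: final G1 returns to the first vertex.

**Shape 2** — `<path>` line segment, stroke `#ff00ff` → engrave (S139, F3967). Machine vertices: (59.3929,32.6669) → (53.7230,113.0334). Open path.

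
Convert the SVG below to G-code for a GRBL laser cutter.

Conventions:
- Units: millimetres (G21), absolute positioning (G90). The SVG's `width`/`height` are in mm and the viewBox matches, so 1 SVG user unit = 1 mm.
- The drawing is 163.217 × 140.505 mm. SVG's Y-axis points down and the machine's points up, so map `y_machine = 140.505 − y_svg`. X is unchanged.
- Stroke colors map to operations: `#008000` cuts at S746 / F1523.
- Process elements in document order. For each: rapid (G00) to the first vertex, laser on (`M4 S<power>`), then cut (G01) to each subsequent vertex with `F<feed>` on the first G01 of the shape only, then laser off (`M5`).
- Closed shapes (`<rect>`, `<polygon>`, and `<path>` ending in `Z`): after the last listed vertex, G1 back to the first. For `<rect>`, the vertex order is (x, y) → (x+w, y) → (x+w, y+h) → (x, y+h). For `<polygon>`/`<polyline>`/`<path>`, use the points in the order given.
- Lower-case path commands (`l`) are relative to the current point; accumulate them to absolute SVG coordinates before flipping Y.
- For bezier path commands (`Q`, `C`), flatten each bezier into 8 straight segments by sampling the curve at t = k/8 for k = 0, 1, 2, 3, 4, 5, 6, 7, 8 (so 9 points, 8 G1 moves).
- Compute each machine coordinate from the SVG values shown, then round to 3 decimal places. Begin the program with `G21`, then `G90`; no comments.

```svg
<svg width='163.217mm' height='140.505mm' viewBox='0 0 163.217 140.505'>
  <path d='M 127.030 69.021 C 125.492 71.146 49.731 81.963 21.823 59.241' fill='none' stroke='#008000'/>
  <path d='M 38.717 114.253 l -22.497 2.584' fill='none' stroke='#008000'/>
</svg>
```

G21
G90
G00 X127.030 Y71.484
M4 S746
G01 X123.212 Y70.362 F1523
G01 X113.867 Y68.920
G01 X100.425 Y67.653
G01 X84.315 Y67.056
G01 X66.970 Y67.624
G01 X49.819 Y69.851
G01 X34.293 Y74.233
G01 X21.823 Y81.264
M5
G00 X38.717 Y26.252
M4 S746
G01 X16.220 Y23.668 F1523
M5

viewBox `0 0 163.217 140.505` with mm width/height → 1 unit = 1 mm. Flip: y_m = 140.505 − y_svg.

**Shape 1** — `<path>` cubic bezier, stroke `#008000` → cut (S746, F1523). Control points (SVG): P0=(127.030,69.021), P1=(125.492,71.146), P2=(49.731,81.963), P3=(21.823,59.241); sampled at t=k/8. Machine vertices: (127.030,71.484) → (123.212,70.362) → (113.867,68.920) → (100.425,67.653) → (84.315,67.056) → (66.970,67.624) → (49.819,69.851) → (34.293,74.233) → (21.823,81.264). Open path.

**Shape 2** — `<path>` line segment, stroke `#008000` → cut (S746, F1523). Machine vertices: (38.717,26.252) → (16.220,23.668). Open path.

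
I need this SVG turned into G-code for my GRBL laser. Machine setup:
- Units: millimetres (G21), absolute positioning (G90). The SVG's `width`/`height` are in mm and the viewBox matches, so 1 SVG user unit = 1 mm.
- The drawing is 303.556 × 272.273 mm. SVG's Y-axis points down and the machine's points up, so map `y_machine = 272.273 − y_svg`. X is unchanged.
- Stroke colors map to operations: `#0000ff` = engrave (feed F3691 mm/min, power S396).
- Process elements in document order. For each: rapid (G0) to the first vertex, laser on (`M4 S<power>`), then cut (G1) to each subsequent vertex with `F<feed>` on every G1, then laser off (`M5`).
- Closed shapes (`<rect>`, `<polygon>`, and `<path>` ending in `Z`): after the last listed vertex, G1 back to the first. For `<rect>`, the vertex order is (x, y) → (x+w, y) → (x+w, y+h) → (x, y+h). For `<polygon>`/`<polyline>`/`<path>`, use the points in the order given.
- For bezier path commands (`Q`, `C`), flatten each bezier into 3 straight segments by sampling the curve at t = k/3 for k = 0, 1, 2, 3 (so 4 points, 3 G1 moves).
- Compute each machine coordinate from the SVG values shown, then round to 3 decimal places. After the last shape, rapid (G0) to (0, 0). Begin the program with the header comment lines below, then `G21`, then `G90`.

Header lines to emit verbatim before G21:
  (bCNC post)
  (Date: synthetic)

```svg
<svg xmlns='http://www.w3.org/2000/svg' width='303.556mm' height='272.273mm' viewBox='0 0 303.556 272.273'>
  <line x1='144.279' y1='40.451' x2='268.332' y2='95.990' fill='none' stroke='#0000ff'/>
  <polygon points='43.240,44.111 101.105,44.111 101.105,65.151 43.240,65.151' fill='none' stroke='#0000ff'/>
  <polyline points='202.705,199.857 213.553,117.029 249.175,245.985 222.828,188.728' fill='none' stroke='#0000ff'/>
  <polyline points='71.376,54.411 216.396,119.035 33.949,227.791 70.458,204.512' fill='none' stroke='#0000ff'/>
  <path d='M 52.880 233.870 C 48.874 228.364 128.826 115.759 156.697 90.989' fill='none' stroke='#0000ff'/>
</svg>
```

Since the viewBox matches the mm dimensions, user units are millimetres directly. The only transform is the Y-flip y_m = 272.273 − y_svg.

Shape 1 is a line segment drawn with `<line>`. Its stroke #0000ff means engrave at S396, F3691. After flipping Y the toolpath is (144.279,231.822) → (268.332,176.283).

Shape 2 is a rectangle drawn with `<polygon>`. Its stroke #0000ff means engrave at S396, F3691. After flipping Y the toolpath is (43.240,228.162) → (101.105,228.162) → (101.105,207.122) → (43.240,207.122) → (43.240,228.162), returning to the start.

Shape 3 is a open polyline drawn with `<polyline>`. Its stroke #0000ff means engrave at S396, F3691. After flipping Y the toolpath is (202.705,72.416) → (213.553,155.244) → (249.175,26.288) → (222.828,83.545).

Shape 4 is a open polyline drawn with `<polyline>`. Its stroke #0000ff means engrave at S396, F3691. After flipping Y the toolpath is (71.376,217.862) → (216.396,153.238) → (33.949,44.482) → (70.458,67.761).

Shape 5 is a cubic bezier drawn with `<path>`. Its stroke #0000ff means engrave at S396, F3691. After flipping Y the toolpath is (52.880,38.403) → (71.822,72.389) → (116.504,134.455) → (156.697,181.284).

(bCNC post)
(Date: synthetic)
G21
G90
G0 X144.279 Y231.822
M4 S396
G1 X268.332 Y176.283 F3691
M5
G0 X43.240 Y228.162
M4 S396
G1 X101.105 Y228.162 F3691
G1 X101.105 Y207.122 F3691
G1 X43.240 Y207.122 F3691
G1 X43.240 Y228.162 F3691
M5
G0 X202.705 Y72.416
M4 S396
G1 X213.553 Y155.244 F3691
G1 X249.175 Y26.288 F3691
G1 X222.828 Y83.545 F3691
M5
G0 X71.376 Y217.862
M4 S396
G1 X216.396 Y153.238 F3691
G1 X33.949 Y44.482 F3691
G1 X70.458 Y67.761 F3691
M5
G0 X52.880 Y38.403
M4 S396
G1 X71.822 Y72.389 F3691
G1 X116.504 Y134.455 F3691
G1 X156.697 Y181.284 F3691
M5
G0 X0.000 Y0.000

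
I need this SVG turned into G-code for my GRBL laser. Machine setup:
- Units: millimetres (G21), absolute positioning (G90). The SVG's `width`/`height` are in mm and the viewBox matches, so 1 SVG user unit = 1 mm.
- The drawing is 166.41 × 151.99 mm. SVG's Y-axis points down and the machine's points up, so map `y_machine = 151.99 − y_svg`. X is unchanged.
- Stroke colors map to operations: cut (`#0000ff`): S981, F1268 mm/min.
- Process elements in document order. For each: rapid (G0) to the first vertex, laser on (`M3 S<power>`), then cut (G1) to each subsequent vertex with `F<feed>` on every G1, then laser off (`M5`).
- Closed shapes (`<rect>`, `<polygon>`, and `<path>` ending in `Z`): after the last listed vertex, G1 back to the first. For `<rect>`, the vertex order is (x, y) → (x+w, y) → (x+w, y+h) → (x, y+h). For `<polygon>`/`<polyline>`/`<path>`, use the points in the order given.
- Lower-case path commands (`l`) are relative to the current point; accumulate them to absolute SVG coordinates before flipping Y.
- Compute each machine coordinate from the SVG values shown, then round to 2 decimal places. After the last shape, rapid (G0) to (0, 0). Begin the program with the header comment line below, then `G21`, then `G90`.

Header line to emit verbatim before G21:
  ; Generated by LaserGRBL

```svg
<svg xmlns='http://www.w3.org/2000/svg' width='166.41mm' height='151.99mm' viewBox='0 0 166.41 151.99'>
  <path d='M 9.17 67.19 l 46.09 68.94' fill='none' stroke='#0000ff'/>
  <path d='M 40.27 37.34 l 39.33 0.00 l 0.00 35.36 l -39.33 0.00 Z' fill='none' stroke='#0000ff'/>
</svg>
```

viewBox `0 0 166.41 151.99` with mm width/height → 1 unit = 1 mm. Flip: y_m = 151.99 − y_svg.

**Shape 1** — `<path>` line segment, stroke `#0000ff` → cut (S981, F1268). Machine vertices: (9.17,84.80) → (55.26,15.86). Open path.

**Shape 2** — `<path>` rectangle, stroke `#0000ff` → cut (S981, F1268). Machine vertices: (40.27,114.65) → (79.60,114.65) → (79.60,79.29) → (40.27,79.29) → (40.27,114.65). Closed: final G1 returns to the first vertex.

; Generated by LaserGRBL
G21
G90
G0 X9.17 Y84.80
M3 S981
G1 X55.26 Y15.86 F1268
M5
G0 X40.27 Y114.65
M3 S981
G1 X79.60 Y114.65 F1268
G1 X79.60 Y79.29 F1268
G1 X40.27 Y79.29 F1268
G1 X40.27 Y114.65 F1268
M5
G0 X0.00 Y0.00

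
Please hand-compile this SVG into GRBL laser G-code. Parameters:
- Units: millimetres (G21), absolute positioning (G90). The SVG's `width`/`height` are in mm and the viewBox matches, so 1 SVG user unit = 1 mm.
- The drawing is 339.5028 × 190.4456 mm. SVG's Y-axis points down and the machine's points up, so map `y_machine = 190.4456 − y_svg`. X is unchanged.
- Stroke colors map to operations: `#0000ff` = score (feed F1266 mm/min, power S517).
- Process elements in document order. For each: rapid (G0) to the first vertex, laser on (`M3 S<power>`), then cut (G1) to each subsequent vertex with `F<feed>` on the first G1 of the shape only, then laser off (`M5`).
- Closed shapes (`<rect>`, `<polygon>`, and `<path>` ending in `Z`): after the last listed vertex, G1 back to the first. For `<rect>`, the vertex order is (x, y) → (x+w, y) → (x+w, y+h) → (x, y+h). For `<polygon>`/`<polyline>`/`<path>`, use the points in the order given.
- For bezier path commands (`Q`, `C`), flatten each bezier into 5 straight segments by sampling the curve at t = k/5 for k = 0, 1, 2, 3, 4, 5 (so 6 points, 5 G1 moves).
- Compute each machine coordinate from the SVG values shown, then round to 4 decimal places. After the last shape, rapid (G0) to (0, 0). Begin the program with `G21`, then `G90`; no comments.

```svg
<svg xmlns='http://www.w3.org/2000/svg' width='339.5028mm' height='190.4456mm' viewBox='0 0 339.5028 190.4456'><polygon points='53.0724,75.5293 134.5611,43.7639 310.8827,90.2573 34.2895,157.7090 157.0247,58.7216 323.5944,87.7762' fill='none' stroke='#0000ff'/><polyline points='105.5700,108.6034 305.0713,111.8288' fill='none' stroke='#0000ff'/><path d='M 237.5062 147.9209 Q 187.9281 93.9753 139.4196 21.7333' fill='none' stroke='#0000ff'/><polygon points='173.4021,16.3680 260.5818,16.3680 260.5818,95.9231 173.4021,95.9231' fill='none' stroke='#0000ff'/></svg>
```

viewBox `0 0 339.5028 190.4456` with mm width/height → 1 unit = 1 mm. Flip: y_m = 190.4456 − y_svg.

**Shape 1** — `<polygon>` closed polygon, stroke `#0000ff` → score (S517, F1266). Machine vertices: (53.0724,114.9163) → (134.5611,146.6817) → (310.8827,100.1883) → (34.2895,32.7366) → (157.0247,131.7240) → (323.5944,102.6694) → (53.0724,114.9163). Closed: final G1 returns to the first vertex.

**Shape 2** — `<polyline>` line segment, stroke `#0000ff` → score (S517, F1266). Machine vertices: (105.5700,81.8422) → (305.0713,78.6168). Open path.

**Shape 3** — `<path>` quadratic bezier, stroke `#0000ff` → score (S517, F1266). Control points (SVG): P0=(237.5062,147.9209), P1=(187.9281,93.9753), P2=(139.4196,21.7333); sampled at t=k/5. Machine vertices: (237.5062,42.5247) → (217.7177,64.8348) → (198.0149,88.6086) → (178.3975,113.8461) → (158.8658,140.5474) → (139.4196,168.7123). Open path.

**Shape 4** — `<polygon>` rectangle, stroke `#0000ff` → score (S517, F1266). Machine vertices: (173.4021,174.0776) → (260.5818,174.0776) → (260.5818,94.5225) → (173.4021,94.5225) → (173.4021,174.0776). Closed: final G1 returns to the first vertex.

G21
G90
G0 X53.0724 Y114.9163
M3 S517
G1 X134.5611 Y146.6817 F1266
G1 X310.8827 Y100.1883
G1 X34.2895 Y32.7366
G1 X157.0247 Y131.7240
G1 X323.5944 Y102.6694
G1 X53.0724 Y114.9163
M5
G0 X105.5700 Y81.8422
M3 S517
G1 X305.0713 Y78.6168 F1266
M5
G0 X237.5062 Y42.5247
M3 S517
G1 X217.7177 Y64.8348 F1266
G1 X198.0149 Y88.6086
G1 X178.3975 Y113.8461
G1 X158.8658 Y140.5474
G1 X139.4196 Y168.7123
M5
G0 X173.4021 Y174.0776
M3 S517
G1 X260.5818 Y174.0776 F1266
G1 X260.5818 Y94.5225
G1 X173.4021 Y94.5225
G1 X173.4021 Y174.0776
M5
G0 X0.0000 Y0.0000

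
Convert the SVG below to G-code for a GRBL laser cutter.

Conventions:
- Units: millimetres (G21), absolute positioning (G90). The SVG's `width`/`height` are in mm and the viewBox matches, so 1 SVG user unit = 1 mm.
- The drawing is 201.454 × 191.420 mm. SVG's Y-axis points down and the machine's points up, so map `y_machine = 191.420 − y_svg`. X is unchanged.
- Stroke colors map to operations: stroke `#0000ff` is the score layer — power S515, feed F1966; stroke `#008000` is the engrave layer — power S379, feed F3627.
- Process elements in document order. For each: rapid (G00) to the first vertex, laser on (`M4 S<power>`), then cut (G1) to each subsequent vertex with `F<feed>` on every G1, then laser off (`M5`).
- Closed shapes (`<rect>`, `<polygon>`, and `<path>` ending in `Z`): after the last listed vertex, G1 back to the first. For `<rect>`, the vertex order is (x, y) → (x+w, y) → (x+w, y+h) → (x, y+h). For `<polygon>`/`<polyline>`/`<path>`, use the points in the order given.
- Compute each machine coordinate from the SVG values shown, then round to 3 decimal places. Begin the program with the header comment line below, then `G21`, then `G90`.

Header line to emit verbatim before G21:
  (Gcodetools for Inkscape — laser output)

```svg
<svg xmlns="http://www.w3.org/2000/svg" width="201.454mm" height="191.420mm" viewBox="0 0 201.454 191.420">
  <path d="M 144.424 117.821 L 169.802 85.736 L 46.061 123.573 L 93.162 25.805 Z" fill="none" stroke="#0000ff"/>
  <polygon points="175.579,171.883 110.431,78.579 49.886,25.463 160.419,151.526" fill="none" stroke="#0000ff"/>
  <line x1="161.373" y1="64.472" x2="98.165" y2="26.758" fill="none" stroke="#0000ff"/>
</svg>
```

Since the viewBox matches the mm dimensions, user units are millimetres directly. The only transform is the Y-flip y_m = 191.420 − y_svg.

Shape 1 is a closed polygon drawn with `<path>`. Its stroke #0000ff means score at S515, F1966. After flipping Y the toolpath is (144.424,73.599) → (169.802,105.684) → (46.061,67.847) → (93.162,165.615) → (144.424,73.599), returning to the start.

Shape 2 is a closed polygon drawn with `<polygon>`. Its stroke #0000ff means score at S515, F1966. After flipping Y the toolpath is (175.579,19.537) → (110.431,112.841) → (49.886,165.957) → (160.419,39.894) → (175.579,19.537), returning to the start.

Shape 3 is a line segment drawn with `<line>`. Its stroke #0000ff means score at S515, F1966. After flipping Y the toolpath is (161.373,126.948) → (98.165,164.662).

(Gcodetools for Inkscape — laser output)
G21
G90
G00 X144.424 Y73.599
M4 S515
G1 X169.802 Y105.684 F1966
G1 X46.061 Y67.847 F1966
G1 X93.162 Y165.615 F1966
G1 X144.424 Y73.599 F1966
M5
G00 X175.579 Y19.537
M4 S515
G1 X110.431 Y112.841 F1966
G1 X49.886 Y165.957 F1966
G1 X160.419 Y39.894 F1966
G1 X175.579 Y19.537 F1966
M5
G00 X161.373 Y126.948
M4 S515
G1 X98.165 Y164.662 F1966
M5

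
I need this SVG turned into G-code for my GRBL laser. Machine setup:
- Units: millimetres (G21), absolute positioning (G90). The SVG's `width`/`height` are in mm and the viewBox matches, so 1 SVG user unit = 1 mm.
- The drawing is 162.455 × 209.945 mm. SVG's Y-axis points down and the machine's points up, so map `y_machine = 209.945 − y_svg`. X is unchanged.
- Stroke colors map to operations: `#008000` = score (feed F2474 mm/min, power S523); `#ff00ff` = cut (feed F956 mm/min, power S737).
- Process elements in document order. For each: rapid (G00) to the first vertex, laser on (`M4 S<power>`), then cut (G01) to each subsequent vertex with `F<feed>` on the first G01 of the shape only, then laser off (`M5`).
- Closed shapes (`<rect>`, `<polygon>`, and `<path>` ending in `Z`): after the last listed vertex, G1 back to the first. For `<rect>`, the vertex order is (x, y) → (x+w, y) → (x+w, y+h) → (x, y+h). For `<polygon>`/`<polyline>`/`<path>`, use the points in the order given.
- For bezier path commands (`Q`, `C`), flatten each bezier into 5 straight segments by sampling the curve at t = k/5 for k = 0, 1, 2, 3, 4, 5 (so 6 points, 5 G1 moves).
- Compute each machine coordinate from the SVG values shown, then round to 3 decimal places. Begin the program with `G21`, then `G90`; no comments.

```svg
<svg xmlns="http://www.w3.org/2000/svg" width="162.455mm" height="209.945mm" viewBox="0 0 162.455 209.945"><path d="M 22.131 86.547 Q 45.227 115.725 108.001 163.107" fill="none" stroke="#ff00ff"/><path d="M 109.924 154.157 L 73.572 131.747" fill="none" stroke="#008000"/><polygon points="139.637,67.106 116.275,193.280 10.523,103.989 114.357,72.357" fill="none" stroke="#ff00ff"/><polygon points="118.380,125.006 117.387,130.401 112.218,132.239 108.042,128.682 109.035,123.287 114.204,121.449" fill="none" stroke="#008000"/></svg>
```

Since the viewBox matches the mm dimensions, user units are millimetres directly. The only transform is the Y-flip y_m = 209.945 − y_svg.

Shape 1 is a quadratic bezier drawn with `<path>`. Its stroke #ff00ff means cut at S737, F956. After flipping Y the toolpath is (22.131,123.398) → (32.957,110.999) → (46.956,97.143) → (64.130,81.831) → (84.479,65.063) → (108.001,46.838).

Shape 2 is a line segment drawn with `<path>`. Its stroke #008000 means score at S523, F2474. After flipping Y the toolpath is (109.924,55.788) → (73.572,78.198).

Shape 3 is a closed polygon drawn with `<polygon>`. Its stroke #ff00ff means cut at S737, F956. After flipping Y the toolpath is (139.637,142.839) → (116.275,16.665) → (10.523,105.956) → (114.357,137.588) → (139.637,142.839), returning to the start.

Shape 4 is a regular polygon drawn with `<polygon>`. Its stroke #008000 means score at S523, F2474. After flipping Y the toolpath is (118.380,84.939) → (117.387,79.544) → (112.218,77.706) → (108.042,81.263) → (109.035,86.658) → (114.204,88.496) → (118.380,84.939), returning to the start.

G21
G90
G00 X22.131 Y123.398
M4 S737
G01 X32.957 Y110.999 F956
G01 X46.956 Y97.143
G01 X64.130 Y81.831
G01 X84.479 Y65.063
G01 X108.001 Y46.838
M5
G00 X109.924 Y55.788
M4 S523
G01 X73.572 Y78.198 F2474
M5
G00 X139.637 Y142.839
M4 S737
G01 X116.275 Y16.665 F956
G01 X10.523 Y105.956
G01 X114.357 Y137.588
G01 X139.637 Y142.839
M5
G00 X118.380 Y84.939
M4 S523
G01 X117.387 Y79.544 F2474
G01 X112.218 Y77.706
G01 X108.042 Y81.263
G01 X109.035 Y86.658
G01 X114.204 Y88.496
G01 X118.380 Y84.939
M5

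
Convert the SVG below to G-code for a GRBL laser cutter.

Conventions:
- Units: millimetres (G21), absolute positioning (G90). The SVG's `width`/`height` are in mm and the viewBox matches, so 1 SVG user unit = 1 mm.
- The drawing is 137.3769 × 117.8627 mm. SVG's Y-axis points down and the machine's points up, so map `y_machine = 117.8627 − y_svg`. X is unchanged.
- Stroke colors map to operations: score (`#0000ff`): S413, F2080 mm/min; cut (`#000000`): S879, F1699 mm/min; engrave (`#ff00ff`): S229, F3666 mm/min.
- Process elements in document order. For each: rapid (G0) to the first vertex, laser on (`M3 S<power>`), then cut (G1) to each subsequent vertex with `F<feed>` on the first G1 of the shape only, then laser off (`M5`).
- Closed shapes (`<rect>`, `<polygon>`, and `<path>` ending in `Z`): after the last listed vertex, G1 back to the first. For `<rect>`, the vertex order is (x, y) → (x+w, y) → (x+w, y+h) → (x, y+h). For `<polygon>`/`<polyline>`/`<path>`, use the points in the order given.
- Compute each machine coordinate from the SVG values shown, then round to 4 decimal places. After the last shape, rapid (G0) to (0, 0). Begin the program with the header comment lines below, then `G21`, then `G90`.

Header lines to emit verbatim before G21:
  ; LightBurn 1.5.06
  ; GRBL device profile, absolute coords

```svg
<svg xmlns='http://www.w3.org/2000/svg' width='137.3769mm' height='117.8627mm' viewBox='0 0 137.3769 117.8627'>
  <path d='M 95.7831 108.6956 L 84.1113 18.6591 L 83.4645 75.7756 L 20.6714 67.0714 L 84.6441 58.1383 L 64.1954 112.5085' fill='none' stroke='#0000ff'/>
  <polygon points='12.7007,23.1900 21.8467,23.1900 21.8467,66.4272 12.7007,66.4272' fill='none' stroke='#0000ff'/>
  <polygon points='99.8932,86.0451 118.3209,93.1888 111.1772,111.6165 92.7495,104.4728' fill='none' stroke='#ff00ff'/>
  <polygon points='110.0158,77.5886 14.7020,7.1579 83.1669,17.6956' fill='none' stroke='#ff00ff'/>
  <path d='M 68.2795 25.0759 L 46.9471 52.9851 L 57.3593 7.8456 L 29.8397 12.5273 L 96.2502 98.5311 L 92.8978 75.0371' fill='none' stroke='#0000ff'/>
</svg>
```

Since the viewBox matches the mm dimensions, user units are millimetres directly. The only transform is the Y-flip y_m = 117.8627 − y_svg.

Shape 1 is a open polyline drawn with `<path>`. Its stroke #0000ff means score at S413, F2080. After flipping Y the toolpath is (95.7831,9.1671) → (84.1113,99.2036) → (83.4645,42.0871) → (20.6714,50.7913) → (84.6441,59.7244) → (64.1954,5.3542).

Shape 2 is a rectangle drawn with `<polygon>`. Its stroke #0000ff means score at S413, F2080. After flipping Y the toolpath is (12.7007,94.6727) → (21.8467,94.6727) → (21.8467,51.4355) → (12.7007,51.4355) → (12.7007,94.6727), returning to the start.

Shape 3 is a regular polygon drawn with `<polygon>`. Its stroke #ff00ff means engrave at S229, F3666. After flipping Y the toolpath is (99.8932,31.8176) → (118.3209,24.6739) → (111.1772,6.2462) → (92.7495,13.3899) → (99.8932,31.8176), returning to the start.

Shape 4 is a closed polygon drawn with `<polygon>`. Its stroke #ff00ff means engrave at S229, F3666. After flipping Y the toolpath is (110.0158,40.2741) → (14.7020,110.7048) → (83.1669,100.1671) → (110.0158,40.2741), returning to the start.

Shape 5 is a open polyline drawn with `<path>`. Its stroke #0000ff means score at S413, F2080. After flipping Y the toolpath is (68.2795,92.7868) → (46.9471,64.8776) → (57.3593,110.0171) → (29.8397,105.3354) → (96.2502,19.3316) → (92.8978,42.8256).

; LightBurn 1.5.06
; GRBL device profile, absolute coords
G21
G90
G0 X95.7831 Y9.1671
M3 S413
G1 X84.1113 Y99.2036 F2080
G1 X83.4645 Y42.0871
G1 X20.6714 Y50.7913
G1 X84.6441 Y59.7244
G1 X64.1954 Y5.3542
M5
G0 X12.7007 Y94.6727
M3 S413
G1 X21.8467 Y94.6727 F2080
G1 X21.8467 Y51.4355
G1 X12.7007 Y51.4355
G1 X12.7007 Y94.6727
M5
G0 X99.8932 Y31.8176
M3 S229
G1 X118.3209 Y24.6739 F3666
G1 X111.1772 Y6.2462
G1 X92.7495 Y13.3899
G1 X99.8932 Y31.8176
M5
G0 X110.0158 Y40.2741
M3 S229
G1 X14.7020 Y110.7048 F3666
G1 X83.1669 Y100.1671
G1 X110.0158 Y40.2741
M5
G0 X68.2795 Y92.7868
M3 S413
G1 X46.9471 Y64.8776 F2080
G1 X57.3593 Y110.0171
G1 X29.8397 Y105.3354
G1 X96.2502 Y19.3316
G1 X92.8978 Y42.8256
M5
G0 X0.0000 Y0.0000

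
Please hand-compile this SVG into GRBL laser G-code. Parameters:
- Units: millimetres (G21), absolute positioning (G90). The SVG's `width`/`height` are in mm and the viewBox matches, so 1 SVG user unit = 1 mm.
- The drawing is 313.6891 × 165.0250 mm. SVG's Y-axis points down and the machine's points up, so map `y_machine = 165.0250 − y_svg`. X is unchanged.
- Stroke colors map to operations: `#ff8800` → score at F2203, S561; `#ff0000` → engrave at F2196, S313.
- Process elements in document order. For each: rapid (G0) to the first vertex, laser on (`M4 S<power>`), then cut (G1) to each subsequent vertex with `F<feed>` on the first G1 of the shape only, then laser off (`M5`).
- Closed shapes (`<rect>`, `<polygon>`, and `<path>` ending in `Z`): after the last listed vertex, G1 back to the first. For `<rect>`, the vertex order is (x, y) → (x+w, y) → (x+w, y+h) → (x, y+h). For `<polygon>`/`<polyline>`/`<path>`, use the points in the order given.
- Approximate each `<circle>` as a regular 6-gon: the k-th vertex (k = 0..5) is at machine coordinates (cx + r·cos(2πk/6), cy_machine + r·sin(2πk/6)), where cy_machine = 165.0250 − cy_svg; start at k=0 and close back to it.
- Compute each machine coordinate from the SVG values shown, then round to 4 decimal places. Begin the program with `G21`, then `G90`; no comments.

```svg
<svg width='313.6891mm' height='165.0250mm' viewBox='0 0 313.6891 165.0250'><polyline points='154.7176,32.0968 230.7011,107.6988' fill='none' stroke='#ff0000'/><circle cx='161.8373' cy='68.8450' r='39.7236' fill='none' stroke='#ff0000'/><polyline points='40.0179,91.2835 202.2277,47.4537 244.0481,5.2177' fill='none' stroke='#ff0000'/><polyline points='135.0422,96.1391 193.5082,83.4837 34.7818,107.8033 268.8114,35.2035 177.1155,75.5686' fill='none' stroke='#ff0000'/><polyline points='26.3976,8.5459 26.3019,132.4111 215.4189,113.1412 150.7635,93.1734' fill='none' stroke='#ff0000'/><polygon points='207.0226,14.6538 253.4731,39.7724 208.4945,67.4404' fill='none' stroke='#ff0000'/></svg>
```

G21
G90
G0 X154.7176 Y132.9282
M4 S313
G1 X230.7011 Y57.3262 F2196
M5
G0 X201.5609 Y96.1800
M4 S313
G1 X181.6991 Y130.5816 F2196
G1 X141.9755 Y130.5816
G1 X122.1137 Y96.1800
G1 X141.9755 Y61.7784
G1 X181.6991 Y61.7784
G1 X201.5609 Y96.1800
M5
G0 X40.0179 Y73.7415
M4 S313
G1 X202.2277 Y117.5713 F2196
G1 X244.0481 Y159.8073
M5
G0 X135.0422 Y68.8859
M4 S313
G1 X193.5082 Y81.5413 F2196
G1 X34.7818 Y57.2217
G1 X268.8114 Y129.8215
G1 X177.1155 Y89.4564
M5
G0 X26.3976 Y156.4791
M4 S313
G1 X26.3019 Y32.6139 F2196
G1 X215.4189 Y51.8838
G1 X150.7635 Y71.8516
M5
G0 X207.0226 Y150.3712
M4 S313
G1 X253.4731 Y125.2526 F2196
G1 X208.4945 Y97.5846
G1 X207.0226 Y150.3712
M5

viewBox `0 0 313.6891 165.0250` with mm width/height → 1 unit = 1 mm. Flip: y_m = 165.0250 − y_svg.

**Shape 1** — `<polyline>` line segment, stroke `#ff0000` → engrave (S313, F2196). Machine vertices: (154.7176,132.9282) → (230.7011,57.3262). Open path.

**Shape 2** — `<circle>` circle, stroke `#ff0000` → engrave (S313, F2196). Machine vertices: (201.5609,96.1800) → (181.6991,130.5816) → (141.9755,130.5816) → (122.1137,96.1800) → (141.9755,61.7784) → (181.6991,61.7784) → (201.5609,96.1800). Closed: final G1 returns to the first vertex.

**Shape 3** — `<polyline>` open polyline, stroke `#ff0000` → engrave (S313, F2196). Machine vertices: (40.0179,73.7415) → (202.2277,117.5713) → (244.0481,159.8073). Open path.

**Shape 4** — `<polyline>` open polyline, stroke `#ff0000` → engrave (S313, F2196). Machine vertices: (135.0422,68.8859) → (193.5082,81.5413) → (34.7818,57.2217) → (268.8114,129.8215) → (177.1155,89.4564). Open path.

**Shape 5** — `<polyline>` open polyline, stroke `#ff0000` → engrave (S313, F2196). Machine vertices: (26.3976,156.4791) → (26.3019,32.6139) → (215.4189,51.8838) → (150.7635,71.8516). Open path.

**Shape 6** — `<polygon>` regular polygon, stroke `#ff0000` → engrave (S313, F2196). Machine vertices: (207.0226,150.3712) → (253.4731,125.2526) → (208.4945,97.5846) → (207.0226,150.3712). Closed: final G1 returns to the first vertex.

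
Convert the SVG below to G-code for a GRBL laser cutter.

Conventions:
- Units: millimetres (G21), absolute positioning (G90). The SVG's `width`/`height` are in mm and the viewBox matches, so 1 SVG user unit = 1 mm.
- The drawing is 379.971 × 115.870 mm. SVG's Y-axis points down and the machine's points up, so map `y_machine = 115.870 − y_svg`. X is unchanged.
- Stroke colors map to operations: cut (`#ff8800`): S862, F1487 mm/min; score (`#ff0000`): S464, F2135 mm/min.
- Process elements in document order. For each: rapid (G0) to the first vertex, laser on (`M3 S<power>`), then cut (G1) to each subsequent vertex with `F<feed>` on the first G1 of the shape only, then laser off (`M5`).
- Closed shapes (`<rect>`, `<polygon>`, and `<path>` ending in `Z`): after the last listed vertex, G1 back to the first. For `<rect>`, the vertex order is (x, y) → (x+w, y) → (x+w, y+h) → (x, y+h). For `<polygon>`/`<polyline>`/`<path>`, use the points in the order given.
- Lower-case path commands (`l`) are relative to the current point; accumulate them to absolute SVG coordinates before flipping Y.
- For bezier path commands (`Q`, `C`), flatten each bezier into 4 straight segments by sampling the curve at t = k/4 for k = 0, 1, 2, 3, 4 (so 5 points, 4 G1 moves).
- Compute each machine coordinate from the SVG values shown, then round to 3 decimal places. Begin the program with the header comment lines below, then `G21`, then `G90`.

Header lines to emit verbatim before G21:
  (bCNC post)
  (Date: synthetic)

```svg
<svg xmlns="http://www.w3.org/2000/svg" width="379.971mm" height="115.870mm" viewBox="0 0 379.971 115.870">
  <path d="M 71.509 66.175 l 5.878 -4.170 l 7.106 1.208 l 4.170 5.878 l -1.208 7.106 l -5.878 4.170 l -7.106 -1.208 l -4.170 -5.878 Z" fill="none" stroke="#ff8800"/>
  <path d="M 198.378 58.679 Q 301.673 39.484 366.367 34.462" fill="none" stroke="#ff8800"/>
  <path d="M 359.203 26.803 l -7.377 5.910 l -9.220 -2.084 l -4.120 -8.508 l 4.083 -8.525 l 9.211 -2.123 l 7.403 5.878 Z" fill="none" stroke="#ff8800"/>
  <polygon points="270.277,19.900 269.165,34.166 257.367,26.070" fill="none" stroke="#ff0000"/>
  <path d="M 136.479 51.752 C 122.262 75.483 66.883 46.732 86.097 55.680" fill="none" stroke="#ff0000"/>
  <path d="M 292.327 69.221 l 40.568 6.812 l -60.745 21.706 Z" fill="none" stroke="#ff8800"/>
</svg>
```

Since the viewBox matches the mm dimensions, user units are millimetres directly. The only transform is the Y-flip y_m = 115.870 − y_svg.

Shape 1 is a regular polygon drawn with `<path>`. Its stroke #ff8800 means cut at S862, F1487. After flipping Y the toolpath is (71.509,49.695) → (77.387,53.865) → (84.493,52.657) → (88.663,46.779) → (87.455,39.673) → (81.577,35.503) → (74.471,36.711) → (70.301,42.589) → (71.509,49.695), returning to the start.

Shape 2 is a quadratic bezier drawn with `<path>`. Its stroke #ff8800 means cut at S862, F1487. After flipping Y the toolpath is (198.378,57.191) → (247.613,65.903) → (292.023,72.843) → (331.607,78.011) → (366.367,81.408).

Shape 3 is a regular polygon drawn with `<path>`. Its stroke #ff8800 means cut at S862, F1487. After flipping Y the toolpath is (359.203,89.067) → (351.826,83.157) → (342.606,85.241) → (338.486,93.749) → (342.569,102.274) → (351.780,104.397) → (359.183,98.519) → (359.203,89.067), returning to the start.

Shape 4 is a regular polygon drawn with `<polygon>`. Its stroke #ff0000 means score at S464, F2135. After flipping Y the toolpath is (270.277,95.970) → (269.165,81.704) → (257.367,89.800) → (270.277,95.970), returning to the start.

Shape 5 is a cubic bezier drawn with `<path>`. Its stroke #ff0000 means score at S464, F2135. After flipping Y the toolpath is (136.479,64.118) → (119.907,54.751) → (98.751,56.610) → (83.864,61.242) → (86.097,60.190).

Shape 6 is a closed polygon drawn with `<path>`. Its stroke #ff8800 means cut at S862, F1487. After flipping Y the toolpath is (292.327,46.649) → (332.895,39.837) → (272.150,18.131) → (292.327,46.649), returning to the start.

(bCNC post)
(Date: synthetic)
G21
G90
G0 X71.509 Y49.695
M3 S862
G1 X77.387 Y53.865 F1487
G1 X84.493 Y52.657
G1 X88.663 Y46.779
G1 X87.455 Y39.673
G1 X81.577 Y35.503
G1 X74.471 Y36.711
G1 X70.301 Y42.589
G1 X71.509 Y49.695
M5
G0 X198.378 Y57.191
M3 S862
G1 X247.613 Y65.903 F1487
G1 X292.023 Y72.843
G1 X331.607 Y78.011
G1 X366.367 Y81.408
M5
G0 X359.203 Y89.067
M3 S862
G1 X351.826 Y83.157 F1487
G1 X342.606 Y85.241
G1 X338.486 Y93.749
G1 X342.569 Y102.274
G1 X351.780 Y104.397
G1 X359.183 Y98.519
G1 X359.203 Y89.067
M5
G0 X270.277 Y95.970
M3 S464
G1 X269.165 Y81.704 F2135
G1 X257.367 Y89.800
G1 X270.277 Y95.970
M5
G0 X136.479 Y64.118
M3 S464
G1 X119.907 Y54.751 F2135
G1 X98.751 Y56.610
G1 X83.864 Y61.242
G1 X86.097 Y60.190
M5
G0 X292.327 Y46.649
M3 S862
G1 X332.895 Y39.837 F1487
G1 X272.150 Y18.131
G1 X292.327 Y46.649
M5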